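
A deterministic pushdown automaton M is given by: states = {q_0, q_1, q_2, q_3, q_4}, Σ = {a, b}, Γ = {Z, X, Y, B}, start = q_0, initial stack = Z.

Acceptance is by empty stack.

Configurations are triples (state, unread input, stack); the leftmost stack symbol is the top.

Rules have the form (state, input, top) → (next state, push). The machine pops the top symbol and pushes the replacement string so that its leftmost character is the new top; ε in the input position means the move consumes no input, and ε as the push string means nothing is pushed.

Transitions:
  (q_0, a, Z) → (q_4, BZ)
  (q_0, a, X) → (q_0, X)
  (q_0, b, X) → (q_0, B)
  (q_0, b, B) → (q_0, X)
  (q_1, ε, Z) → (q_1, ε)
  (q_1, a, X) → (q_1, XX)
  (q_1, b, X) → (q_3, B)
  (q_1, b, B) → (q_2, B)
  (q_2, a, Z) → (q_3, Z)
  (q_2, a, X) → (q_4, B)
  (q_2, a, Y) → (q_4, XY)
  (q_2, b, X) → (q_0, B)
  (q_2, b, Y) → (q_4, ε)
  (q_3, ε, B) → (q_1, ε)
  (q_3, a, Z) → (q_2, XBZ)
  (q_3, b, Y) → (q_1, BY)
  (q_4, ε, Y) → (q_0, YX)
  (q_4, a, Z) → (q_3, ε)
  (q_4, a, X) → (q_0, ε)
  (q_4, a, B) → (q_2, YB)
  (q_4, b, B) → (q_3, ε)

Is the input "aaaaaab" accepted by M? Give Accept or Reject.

Reject

(q_0, aaaaaab, Z)
  read a, top Z: go to q_4, push BZ → (q_4, aaaaab, BZ)
  read a, top B: go to q_2, push YB → (q_2, aaaab, YBZ)
  read a, top Y: go to q_4, push XY → (q_4, aaab, XYBZ)
  read a, top X: go to q_0, push ε → (q_0, aab, YBZ)
No transition applies at (q_0, aab, YBZ); input not fully consumed.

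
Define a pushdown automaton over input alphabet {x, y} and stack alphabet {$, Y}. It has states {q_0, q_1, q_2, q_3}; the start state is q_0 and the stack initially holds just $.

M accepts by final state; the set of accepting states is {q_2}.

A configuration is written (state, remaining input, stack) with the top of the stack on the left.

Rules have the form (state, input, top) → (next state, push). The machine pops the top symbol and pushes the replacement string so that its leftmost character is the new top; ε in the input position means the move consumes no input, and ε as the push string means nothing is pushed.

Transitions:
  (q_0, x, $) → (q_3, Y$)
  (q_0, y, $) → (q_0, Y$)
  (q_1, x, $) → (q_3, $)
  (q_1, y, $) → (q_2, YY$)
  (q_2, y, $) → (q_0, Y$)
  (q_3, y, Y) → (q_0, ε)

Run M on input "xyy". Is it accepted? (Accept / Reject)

No computation consumes all input and reaches a final state.

Reject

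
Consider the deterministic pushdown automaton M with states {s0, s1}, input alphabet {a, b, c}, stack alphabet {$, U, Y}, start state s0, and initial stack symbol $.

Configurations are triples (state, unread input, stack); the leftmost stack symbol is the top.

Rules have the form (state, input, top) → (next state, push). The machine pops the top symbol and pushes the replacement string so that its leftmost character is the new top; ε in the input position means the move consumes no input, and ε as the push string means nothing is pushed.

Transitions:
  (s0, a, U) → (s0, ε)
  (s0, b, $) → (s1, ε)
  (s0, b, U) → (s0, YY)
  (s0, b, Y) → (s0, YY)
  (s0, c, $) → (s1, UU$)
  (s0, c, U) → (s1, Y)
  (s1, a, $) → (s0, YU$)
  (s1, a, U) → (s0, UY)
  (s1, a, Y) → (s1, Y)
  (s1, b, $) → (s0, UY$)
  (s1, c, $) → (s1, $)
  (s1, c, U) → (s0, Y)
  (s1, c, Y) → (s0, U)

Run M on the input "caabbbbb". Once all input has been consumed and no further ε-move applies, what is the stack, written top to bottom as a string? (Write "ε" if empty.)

YYYYYYU$

(s0, caabbbbb, $)
  read c, top $: go to s1, push UU$ → (s1, aabbbbb, UU$)
  read a, top U: go to s0, push UY → (s0, abbbbb, UYU$)
  read a, top U: go to s0, push ε → (s0, bbbbb, YU$)
  read b, top Y: go to s0, push YY → (s0, bbbb, YYU$)
  read b, top Y: go to s0, push YY → (s0, bbb, YYYU$)
  read b, top Y: go to s0, push YY → (s0, bb, YYYYU$)
  read b, top Y: go to s0, push YY → (s0, b, YYYYYU$)
  read b, top Y: go to s0, push YY → (s0, ε, YYYYYYU$)
All input consumed in state s0 with stack YYYYYYU$.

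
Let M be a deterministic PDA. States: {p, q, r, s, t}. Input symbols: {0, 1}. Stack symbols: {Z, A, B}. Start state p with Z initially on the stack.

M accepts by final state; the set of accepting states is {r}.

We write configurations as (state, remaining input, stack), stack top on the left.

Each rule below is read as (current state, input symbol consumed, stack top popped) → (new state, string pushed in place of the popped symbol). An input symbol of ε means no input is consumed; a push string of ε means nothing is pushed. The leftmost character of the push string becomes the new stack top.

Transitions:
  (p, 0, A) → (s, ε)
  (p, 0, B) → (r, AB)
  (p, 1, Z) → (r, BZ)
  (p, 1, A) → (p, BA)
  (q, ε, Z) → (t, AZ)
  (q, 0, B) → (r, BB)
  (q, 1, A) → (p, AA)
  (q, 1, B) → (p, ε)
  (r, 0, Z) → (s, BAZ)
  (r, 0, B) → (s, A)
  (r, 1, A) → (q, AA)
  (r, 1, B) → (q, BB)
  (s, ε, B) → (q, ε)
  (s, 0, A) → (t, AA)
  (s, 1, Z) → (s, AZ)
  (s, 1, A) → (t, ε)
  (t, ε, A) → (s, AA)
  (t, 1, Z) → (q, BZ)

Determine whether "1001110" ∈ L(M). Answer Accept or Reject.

Reject

(p, 1001110, Z)
  read 1, top Z: go to r, push BZ → (r, 001110, BZ)
  read 0, top B: go to s, push A → (s, 01110, AZ)
  read 0, top A: go to t, push AA → (t, 1110, AAZ)
  ε-move, top A: go to s, push AA → (s, 1110, AAAZ)
  read 1, top A: go to t, push ε → (t, 110, AAZ)
  ε-move, top A: go to s, push AA → (s, 110, AAAZ)
  read 1, top A: go to t, push ε → (t, 10, AAZ)
  ε-move, top A: go to s, push AA → (s, 10, AAAZ)
  read 1, top A: go to t, push ε → (t, 0, AAZ)
  ε-move, top A: go to s, push AA → (s, 0, AAAZ)
  read 0, top A: go to t, push AA → (t, ε, AAAAZ)
  ε-move, top A: go to s, push AA → (s, ε, AAAAAZ)
All input consumed; state s ∉ F and no further ε-move applies.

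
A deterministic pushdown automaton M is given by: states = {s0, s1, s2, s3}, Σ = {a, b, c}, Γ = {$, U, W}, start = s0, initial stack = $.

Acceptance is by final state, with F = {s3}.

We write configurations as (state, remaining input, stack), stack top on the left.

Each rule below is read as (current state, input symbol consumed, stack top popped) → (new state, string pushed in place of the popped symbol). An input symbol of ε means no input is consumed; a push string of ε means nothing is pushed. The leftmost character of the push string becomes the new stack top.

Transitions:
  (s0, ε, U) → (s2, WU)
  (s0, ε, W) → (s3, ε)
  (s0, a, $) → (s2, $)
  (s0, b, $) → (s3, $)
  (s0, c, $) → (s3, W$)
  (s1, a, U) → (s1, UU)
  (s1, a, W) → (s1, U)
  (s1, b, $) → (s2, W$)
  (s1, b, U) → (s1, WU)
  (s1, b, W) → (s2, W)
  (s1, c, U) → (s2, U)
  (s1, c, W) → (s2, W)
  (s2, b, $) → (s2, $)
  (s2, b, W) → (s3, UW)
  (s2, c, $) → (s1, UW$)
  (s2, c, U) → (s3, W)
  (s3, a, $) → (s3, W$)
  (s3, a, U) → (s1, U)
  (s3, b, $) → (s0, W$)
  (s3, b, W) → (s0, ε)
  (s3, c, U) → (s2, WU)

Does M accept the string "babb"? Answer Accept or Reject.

(s0, babb, $)
  read b, top $: go to s3, push $ → (s3, abb, $)
  read a, top $: go to s3, push W$ → (s3, bb, W$)
  read b, top W: go to s0, push ε → (s0, b, $)
  read b, top $: go to s3, push $ → (s3, ε, $)
All input consumed; state s3 ∈ F.

Accept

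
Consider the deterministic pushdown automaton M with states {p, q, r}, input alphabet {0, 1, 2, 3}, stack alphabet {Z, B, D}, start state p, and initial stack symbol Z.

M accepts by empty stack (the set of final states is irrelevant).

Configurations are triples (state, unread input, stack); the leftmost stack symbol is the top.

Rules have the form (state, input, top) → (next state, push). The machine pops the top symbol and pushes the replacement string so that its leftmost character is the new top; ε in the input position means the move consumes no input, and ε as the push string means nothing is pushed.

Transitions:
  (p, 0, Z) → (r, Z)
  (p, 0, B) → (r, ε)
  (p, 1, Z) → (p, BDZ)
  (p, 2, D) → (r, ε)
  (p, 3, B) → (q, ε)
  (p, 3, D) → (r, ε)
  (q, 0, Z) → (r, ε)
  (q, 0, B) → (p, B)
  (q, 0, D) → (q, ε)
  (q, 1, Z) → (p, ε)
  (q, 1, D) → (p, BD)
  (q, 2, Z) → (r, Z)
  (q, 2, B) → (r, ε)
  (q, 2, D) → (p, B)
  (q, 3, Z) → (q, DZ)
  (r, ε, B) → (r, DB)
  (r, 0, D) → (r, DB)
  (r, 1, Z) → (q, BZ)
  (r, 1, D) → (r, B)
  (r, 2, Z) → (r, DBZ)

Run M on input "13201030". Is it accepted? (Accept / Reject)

Accept

(p, 13201030, Z)
  read 1, top Z: go to p, push BDZ → (p, 3201030, BDZ)
  read 3, top B: go to q, push ε → (q, 201030, DZ)
  read 2, top D: go to p, push B → (p, 01030, BZ)
  read 0, top B: go to r, push ε → (r, 1030, Z)
  read 1, top Z: go to q, push BZ → (q, 030, BZ)
  read 0, top B: go to p, push B → (p, 30, BZ)
  read 3, top B: go to q, push ε → (q, 0, Z)
  read 0, top Z: go to r, push ε → (r, ε, ε)
All input consumed and the stack is empty.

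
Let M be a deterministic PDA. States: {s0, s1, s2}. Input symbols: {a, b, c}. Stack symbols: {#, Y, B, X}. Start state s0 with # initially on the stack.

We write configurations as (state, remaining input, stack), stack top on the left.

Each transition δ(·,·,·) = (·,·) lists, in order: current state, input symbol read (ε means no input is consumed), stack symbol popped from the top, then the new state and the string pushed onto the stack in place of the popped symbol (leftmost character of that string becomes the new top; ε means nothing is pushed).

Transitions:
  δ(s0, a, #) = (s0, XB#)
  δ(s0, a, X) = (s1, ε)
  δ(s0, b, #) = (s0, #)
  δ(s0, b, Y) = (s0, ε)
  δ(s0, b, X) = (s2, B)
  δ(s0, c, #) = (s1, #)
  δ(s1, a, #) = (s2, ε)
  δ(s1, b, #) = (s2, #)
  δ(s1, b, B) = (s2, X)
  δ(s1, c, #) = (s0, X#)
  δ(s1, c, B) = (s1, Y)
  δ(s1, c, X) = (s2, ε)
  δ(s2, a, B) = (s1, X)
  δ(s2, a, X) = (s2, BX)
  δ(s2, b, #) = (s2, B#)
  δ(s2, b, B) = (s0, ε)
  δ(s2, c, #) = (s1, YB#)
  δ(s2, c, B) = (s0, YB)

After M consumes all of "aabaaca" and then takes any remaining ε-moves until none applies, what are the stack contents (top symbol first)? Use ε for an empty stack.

BX#

(s0, aabaaca, #)
  read a, top #: go to s0, push XB# → (s0, abaaca, XB#)
  read a, top X: go to s1, push ε → (s1, baaca, B#)
  read b, top B: go to s2, push X → (s2, aaca, X#)
  read a, top X: go to s2, push BX → (s2, aca, BX#)
  read a, top B: go to s1, push X → (s1, ca, XX#)
  read c, top X: go to s2, push ε → (s2, a, X#)
  read a, top X: go to s2, push BX → (s2, ε, BX#)
All input consumed in state s2 with stack BX#.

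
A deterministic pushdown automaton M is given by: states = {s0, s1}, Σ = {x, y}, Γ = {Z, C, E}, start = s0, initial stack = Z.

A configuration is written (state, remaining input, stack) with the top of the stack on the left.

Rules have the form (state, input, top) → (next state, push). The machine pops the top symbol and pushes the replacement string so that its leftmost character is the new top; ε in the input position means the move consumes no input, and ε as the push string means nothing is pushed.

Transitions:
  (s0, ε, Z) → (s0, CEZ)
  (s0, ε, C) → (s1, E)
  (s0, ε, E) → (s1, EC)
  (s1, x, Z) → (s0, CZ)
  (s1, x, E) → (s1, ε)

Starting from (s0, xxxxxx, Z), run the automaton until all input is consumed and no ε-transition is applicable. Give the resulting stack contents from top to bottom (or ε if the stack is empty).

Z

(s0, xxxxxx, Z)
  ε-move, top Z: go to s0, push CEZ → (s0, xxxxxx, CEZ)
  ε-move, top C: go to s1, push E → (s1, xxxxxx, EEZ)
  read x, top E: go to s1, push ε → (s1, xxxxx, EZ)
  read x, top E: go to s1, push ε → (s1, xxxx, Z)
  read x, top Z: go to s0, push CZ → (s0, xxx, CZ)
  ε-move, top C: go to s1, push E → (s1, xxx, EZ)
  read x, top E: go to s1, push ε → (s1, xx, Z)
  read x, top Z: go to s0, push CZ → (s0, x, CZ)
  ε-move, top C: go to s1, push E → (s1, x, EZ)
  read x, top E: go to s1, push ε → (s1, ε, Z)
All input consumed in state s1 with stack Z.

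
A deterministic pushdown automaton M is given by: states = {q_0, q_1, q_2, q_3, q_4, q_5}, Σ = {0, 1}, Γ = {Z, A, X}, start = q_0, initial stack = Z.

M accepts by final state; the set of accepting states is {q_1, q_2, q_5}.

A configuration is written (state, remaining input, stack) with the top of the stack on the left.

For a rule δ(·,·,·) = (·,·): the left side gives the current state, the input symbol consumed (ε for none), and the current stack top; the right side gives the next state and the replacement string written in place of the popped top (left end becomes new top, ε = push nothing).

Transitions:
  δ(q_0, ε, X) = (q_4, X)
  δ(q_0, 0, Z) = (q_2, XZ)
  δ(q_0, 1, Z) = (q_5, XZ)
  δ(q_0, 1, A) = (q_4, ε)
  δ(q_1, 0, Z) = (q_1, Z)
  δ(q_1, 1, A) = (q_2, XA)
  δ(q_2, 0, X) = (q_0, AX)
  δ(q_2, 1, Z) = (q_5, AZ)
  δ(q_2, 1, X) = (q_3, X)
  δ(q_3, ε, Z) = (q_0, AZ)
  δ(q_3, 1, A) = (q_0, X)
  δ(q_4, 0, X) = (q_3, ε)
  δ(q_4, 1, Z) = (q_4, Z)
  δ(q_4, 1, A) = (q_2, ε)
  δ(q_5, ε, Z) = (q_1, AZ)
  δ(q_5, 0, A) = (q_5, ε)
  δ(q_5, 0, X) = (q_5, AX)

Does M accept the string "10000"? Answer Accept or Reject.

Accept

(q_0, 10000, Z)
  read 1, top Z: go to q_5, push XZ → (q_5, 0000, XZ)
  read 0, top X: go to q_5, push AX → (q_5, 000, AXZ)
  read 0, top A: go to q_5, push ε → (q_5, 00, XZ)
  read 0, top X: go to q_5, push AX → (q_5, 0, AXZ)
  read 0, top A: go to q_5, push ε → (q_5, ε, XZ)
All input consumed; state q_5 ∈ F.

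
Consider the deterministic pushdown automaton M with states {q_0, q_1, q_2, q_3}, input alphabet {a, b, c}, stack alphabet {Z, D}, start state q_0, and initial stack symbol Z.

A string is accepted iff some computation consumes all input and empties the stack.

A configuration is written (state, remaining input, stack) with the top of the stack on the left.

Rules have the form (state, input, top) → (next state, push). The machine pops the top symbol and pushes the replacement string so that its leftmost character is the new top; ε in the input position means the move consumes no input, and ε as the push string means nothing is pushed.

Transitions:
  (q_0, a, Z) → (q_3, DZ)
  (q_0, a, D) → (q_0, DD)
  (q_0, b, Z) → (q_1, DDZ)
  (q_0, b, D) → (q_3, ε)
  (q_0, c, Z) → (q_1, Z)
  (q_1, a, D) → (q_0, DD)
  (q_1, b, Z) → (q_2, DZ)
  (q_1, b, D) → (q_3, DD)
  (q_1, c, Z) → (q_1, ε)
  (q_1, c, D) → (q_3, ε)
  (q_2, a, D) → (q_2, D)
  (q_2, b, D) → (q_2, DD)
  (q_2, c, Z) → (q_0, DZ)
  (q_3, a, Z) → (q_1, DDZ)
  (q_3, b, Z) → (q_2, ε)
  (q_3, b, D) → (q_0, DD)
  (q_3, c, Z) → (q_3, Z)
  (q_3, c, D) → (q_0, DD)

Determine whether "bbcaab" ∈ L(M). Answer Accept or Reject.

Reject

(q_0, bbcaab, Z)
  read b, top Z: go to q_1, push DDZ → (q_1, bcaab, DDZ)
  read b, top D: go to q_3, push DD → (q_3, caab, DDDZ)
  read c, top D: go to q_0, push DD → (q_0, aab, DDDDZ)
  read a, top D: go to q_0, push DD → (q_0, ab, DDDDDZ)
  read a, top D: go to q_0, push DD → (q_0, b, DDDDDDZ)
  read b, top D: go to q_3, push ε → (q_3, ε, DDDDDZ)
All input consumed; stack is DDDDDZ, not empty, and no further ε-move applies.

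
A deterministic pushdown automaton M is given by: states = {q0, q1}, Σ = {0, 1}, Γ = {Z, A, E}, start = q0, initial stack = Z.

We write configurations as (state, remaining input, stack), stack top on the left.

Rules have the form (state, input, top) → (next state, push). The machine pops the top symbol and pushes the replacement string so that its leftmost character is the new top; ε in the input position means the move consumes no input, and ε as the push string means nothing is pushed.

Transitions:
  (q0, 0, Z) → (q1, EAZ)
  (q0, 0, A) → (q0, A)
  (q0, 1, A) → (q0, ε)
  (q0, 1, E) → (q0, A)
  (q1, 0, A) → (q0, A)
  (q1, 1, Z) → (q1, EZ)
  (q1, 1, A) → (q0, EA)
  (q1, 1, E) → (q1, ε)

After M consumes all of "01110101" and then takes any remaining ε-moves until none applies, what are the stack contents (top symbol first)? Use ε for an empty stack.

(q0, 01110101, Z) ⊢ (q1, 1110101, EAZ) ⊢ (q1, 110101, AZ) ⊢ (q0, 10101, EAZ) ⊢ (q0, 0101, AAZ) ⊢ (q0, 101, AAZ) ⊢ (q0, 01, AZ) ⊢ (q0, 1, AZ) ⊢ (q0, ε, Z)
All input consumed in state q0 with stack Z.

Z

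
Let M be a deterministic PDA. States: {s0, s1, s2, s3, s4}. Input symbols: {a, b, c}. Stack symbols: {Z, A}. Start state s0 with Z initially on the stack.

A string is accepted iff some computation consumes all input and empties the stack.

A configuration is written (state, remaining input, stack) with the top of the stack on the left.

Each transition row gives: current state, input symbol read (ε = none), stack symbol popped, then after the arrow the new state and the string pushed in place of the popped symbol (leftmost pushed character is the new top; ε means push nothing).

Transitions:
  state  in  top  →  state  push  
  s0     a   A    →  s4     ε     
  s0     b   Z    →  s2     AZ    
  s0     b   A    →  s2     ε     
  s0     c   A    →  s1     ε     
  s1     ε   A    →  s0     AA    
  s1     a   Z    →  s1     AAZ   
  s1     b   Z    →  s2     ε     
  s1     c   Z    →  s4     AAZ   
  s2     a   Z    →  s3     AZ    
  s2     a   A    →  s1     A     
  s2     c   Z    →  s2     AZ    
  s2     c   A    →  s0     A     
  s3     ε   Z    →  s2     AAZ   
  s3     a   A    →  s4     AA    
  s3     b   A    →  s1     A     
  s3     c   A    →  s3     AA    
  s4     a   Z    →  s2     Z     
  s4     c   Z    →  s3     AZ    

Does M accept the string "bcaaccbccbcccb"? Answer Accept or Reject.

Accept

(s0, bcaaccbccbcccb, Z)
  read b, top Z: go to s2, push AZ → (s2, caaccbccbcccb, AZ)
  read c, top A: go to s0, push A → (s0, aaccbccbcccb, AZ)
  read a, top A: go to s4, push ε → (s4, accbccbcccb, Z)
  read a, top Z: go to s2, push Z → (s2, ccbccbcccb, Z)
  read c, top Z: go to s2, push AZ → (s2, cbccbcccb, AZ)
  read c, top A: go to s0, push A → (s0, bccbcccb, AZ)
  read b, top A: go to s2, push ε → (s2, ccbcccb, Z)
  read c, top Z: go to s2, push AZ → (s2, cbcccb, AZ)
  read c, top A: go to s0, push A → (s0, bcccb, AZ)
  read b, top A: go to s2, push ε → (s2, cccb, Z)
  read c, top Z: go to s2, push AZ → (s2, ccb, AZ)
  read c, top A: go to s0, push A → (s0, cb, AZ)
  read c, top A: go to s1, push ε → (s1, b, Z)
  read b, top Z: go to s2, push ε → (s2, ε, ε)
All input consumed and the stack is empty.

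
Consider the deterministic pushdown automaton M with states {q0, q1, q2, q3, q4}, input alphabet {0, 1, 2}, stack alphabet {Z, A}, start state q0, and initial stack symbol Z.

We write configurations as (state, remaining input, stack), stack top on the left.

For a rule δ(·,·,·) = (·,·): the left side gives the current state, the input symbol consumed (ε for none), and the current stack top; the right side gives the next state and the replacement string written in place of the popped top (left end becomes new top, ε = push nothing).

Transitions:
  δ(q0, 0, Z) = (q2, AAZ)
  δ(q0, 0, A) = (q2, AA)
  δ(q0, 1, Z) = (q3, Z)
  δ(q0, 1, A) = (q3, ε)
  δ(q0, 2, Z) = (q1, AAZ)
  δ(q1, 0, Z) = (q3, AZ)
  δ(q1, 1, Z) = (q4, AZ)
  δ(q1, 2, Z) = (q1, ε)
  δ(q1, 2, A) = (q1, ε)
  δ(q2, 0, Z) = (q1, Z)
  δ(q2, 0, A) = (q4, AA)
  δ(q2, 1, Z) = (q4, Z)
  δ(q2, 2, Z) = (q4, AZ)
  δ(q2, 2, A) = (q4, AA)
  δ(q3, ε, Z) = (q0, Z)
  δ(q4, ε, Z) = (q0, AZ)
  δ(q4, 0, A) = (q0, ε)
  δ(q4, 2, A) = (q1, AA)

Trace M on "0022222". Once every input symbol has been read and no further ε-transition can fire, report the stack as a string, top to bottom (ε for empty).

Z

(q0, 0022222, Z) ⊢ (q2, 022222, AAZ) ⊢ (q4, 22222, AAAZ) ⊢ (q1, 2222, AAAAZ) ⊢ (q1, 222, AAAZ) ⊢ (q1, 22, AAZ) ⊢ (q1, 2, AZ) ⊢ (q1, ε, Z)
All input consumed in state q1 with stack Z.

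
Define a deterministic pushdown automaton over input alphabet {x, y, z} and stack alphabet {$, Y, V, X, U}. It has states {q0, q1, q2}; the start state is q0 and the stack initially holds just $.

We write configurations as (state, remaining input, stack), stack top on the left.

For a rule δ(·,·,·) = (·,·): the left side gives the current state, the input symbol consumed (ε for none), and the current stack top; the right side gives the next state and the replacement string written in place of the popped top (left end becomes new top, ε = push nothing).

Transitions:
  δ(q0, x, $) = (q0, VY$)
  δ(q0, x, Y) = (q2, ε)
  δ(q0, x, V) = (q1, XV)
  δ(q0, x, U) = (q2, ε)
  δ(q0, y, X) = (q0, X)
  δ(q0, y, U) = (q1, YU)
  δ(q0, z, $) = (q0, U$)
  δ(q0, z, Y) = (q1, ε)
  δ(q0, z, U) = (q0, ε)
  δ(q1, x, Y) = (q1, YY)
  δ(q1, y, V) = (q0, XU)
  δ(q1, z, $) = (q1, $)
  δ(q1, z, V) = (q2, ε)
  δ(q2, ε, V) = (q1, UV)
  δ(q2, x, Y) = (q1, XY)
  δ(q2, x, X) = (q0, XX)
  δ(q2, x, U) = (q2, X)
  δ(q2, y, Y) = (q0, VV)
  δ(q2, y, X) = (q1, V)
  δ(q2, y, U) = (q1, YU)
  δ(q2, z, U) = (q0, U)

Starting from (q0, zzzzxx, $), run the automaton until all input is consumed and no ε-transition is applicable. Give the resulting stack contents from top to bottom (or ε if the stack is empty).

XVY$

(q0, zzzzxx, $)
  read z, top $: go to q0, push U$ → (q0, zzzxx, U$)
  read z, top U: go to q0, push ε → (q0, zzxx, $)
  read z, top $: go to q0, push U$ → (q0, zxx, U$)
  read z, top U: go to q0, push ε → (q0, xx, $)
  read x, top $: go to q0, push VY$ → (q0, x, VY$)
  read x, top V: go to q1, push XV → (q1, ε, XVY$)
All input consumed in state q1 with stack XVY$.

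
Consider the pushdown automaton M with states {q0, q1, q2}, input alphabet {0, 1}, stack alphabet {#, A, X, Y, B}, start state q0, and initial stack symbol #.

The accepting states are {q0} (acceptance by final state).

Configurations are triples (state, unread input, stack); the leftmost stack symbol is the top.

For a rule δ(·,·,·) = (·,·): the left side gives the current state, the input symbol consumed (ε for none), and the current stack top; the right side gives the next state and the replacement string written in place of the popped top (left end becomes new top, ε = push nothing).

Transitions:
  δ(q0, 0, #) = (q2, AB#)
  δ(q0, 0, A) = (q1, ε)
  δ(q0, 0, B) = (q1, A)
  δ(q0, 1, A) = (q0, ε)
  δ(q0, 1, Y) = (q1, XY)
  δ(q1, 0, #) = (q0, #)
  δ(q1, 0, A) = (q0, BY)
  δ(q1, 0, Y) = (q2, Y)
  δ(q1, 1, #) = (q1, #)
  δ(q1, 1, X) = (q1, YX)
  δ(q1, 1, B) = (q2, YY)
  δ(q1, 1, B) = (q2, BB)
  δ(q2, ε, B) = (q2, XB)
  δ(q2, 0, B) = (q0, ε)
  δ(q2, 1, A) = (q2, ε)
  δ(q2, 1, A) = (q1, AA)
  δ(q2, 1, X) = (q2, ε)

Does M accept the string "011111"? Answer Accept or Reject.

No computation consumes all input and reaches a final state.

Reject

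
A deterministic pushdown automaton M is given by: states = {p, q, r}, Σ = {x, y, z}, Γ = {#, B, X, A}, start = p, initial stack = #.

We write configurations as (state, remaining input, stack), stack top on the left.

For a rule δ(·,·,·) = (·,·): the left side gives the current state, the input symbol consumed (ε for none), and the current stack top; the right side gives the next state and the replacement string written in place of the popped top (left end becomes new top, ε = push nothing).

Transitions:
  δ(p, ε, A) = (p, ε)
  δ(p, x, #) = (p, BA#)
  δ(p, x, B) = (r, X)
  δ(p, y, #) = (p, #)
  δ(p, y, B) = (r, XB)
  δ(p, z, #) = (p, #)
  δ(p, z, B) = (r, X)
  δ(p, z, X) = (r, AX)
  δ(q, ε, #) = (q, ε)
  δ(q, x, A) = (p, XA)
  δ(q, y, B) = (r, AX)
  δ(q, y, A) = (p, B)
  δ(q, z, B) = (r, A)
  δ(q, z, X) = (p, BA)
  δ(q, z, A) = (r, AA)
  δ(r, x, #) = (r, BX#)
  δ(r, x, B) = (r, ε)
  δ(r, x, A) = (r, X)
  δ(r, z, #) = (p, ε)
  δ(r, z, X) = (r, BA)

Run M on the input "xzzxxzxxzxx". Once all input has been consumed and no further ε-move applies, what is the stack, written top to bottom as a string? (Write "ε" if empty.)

XA#

(p, xzzxxzxxzxx, #) ⊢ (p, zzxxzxxzxx, BA#) ⊢ (r, zxxzxxzxx, XA#) ⊢ (r, xxzxxzxx, BAA#) ⊢ (r, xzxxzxx, AA#) ⊢ (r, zxxzxx, XA#) ⊢ (r, xxzxx, BAA#) ⊢ (r, xzxx, AA#) ⊢ (r, zxx, XA#) ⊢ (r, xx, BAA#) ⊢ (r, x, AA#) ⊢ (r, ε, XA#)
All input consumed in state r with stack XA#.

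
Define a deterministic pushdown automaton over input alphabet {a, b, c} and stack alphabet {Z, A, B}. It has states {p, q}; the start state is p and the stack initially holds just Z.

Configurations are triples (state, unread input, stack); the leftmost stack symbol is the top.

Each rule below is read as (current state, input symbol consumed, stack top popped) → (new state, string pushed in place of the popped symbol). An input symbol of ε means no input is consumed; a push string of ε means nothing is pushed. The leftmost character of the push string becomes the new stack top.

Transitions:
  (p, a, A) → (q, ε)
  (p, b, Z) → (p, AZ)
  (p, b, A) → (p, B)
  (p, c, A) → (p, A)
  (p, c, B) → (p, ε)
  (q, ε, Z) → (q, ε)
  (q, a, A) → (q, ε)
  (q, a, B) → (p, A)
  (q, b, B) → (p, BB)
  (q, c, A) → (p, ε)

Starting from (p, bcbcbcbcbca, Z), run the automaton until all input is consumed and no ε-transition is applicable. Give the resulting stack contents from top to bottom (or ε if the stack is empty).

(p, bcbcbcbcbca, Z)
  read b, top Z: go to p, push AZ → (p, cbcbcbcbca, AZ)
  read c, top A: go to p, push A → (p, bcbcbcbca, AZ)
  read b, top A: go to p, push B → (p, cbcbcbca, BZ)
  read c, top B: go to p, push ε → (p, bcbcbca, Z)
  read b, top Z: go to p, push AZ → (p, cbcbca, AZ)
  read c, top A: go to p, push A → (p, bcbca, AZ)
  read b, top A: go to p, push B → (p, cbca, BZ)
  read c, top B: go to p, push ε → (p, bca, Z)
  read b, top Z: go to p, push AZ → (p, ca, AZ)
  read c, top A: go to p, push A → (p, a, AZ)
  read a, top A: go to q, push ε → (q, ε, Z)
  ε-move, top Z: go to q, push ε → (q, ε, ε)
All input consumed in state q with stack ε.

ε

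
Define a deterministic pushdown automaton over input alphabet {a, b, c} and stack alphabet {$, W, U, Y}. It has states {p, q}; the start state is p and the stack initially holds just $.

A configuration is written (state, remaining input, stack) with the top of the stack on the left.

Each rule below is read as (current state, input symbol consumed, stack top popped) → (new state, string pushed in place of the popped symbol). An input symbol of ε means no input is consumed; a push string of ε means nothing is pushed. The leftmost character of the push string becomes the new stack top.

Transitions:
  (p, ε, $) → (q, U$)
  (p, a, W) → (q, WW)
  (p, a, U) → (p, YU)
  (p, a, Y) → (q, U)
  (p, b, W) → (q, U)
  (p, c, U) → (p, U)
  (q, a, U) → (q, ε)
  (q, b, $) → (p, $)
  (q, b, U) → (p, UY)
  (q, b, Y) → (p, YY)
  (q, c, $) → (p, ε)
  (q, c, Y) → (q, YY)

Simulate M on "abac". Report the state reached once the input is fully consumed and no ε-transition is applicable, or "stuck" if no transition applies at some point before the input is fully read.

(p, abac, $) ⊢ (q, abac, U$) ⊢ (q, bac, $) ⊢ (p, ac, $) ⊢ (q, ac, U$) ⊢ (q, c, $) ⊢ (p, ε, ε)
All input consumed; M is in state p.

p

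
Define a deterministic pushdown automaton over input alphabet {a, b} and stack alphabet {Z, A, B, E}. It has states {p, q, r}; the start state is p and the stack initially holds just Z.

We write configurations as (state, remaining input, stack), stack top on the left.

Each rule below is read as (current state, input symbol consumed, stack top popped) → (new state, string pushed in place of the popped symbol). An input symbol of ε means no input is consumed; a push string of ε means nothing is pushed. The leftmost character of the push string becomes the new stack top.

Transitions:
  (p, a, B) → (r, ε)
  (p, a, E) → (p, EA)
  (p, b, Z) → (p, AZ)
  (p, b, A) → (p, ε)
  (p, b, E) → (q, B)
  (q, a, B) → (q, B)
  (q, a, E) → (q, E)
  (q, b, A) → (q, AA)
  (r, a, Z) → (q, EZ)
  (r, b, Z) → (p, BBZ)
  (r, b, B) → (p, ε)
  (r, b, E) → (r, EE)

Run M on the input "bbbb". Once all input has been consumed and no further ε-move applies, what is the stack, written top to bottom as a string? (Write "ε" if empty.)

(p, bbbb, Z)
  read b, top Z: go to p, push AZ → (p, bbb, AZ)
  read b, top A: go to p, push ε → (p, bb, Z)
  read b, top Z: go to p, push AZ → (p, b, AZ)
  read b, top A: go to p, push ε → (p, ε, Z)
All input consumed in state p with stack Z.

Z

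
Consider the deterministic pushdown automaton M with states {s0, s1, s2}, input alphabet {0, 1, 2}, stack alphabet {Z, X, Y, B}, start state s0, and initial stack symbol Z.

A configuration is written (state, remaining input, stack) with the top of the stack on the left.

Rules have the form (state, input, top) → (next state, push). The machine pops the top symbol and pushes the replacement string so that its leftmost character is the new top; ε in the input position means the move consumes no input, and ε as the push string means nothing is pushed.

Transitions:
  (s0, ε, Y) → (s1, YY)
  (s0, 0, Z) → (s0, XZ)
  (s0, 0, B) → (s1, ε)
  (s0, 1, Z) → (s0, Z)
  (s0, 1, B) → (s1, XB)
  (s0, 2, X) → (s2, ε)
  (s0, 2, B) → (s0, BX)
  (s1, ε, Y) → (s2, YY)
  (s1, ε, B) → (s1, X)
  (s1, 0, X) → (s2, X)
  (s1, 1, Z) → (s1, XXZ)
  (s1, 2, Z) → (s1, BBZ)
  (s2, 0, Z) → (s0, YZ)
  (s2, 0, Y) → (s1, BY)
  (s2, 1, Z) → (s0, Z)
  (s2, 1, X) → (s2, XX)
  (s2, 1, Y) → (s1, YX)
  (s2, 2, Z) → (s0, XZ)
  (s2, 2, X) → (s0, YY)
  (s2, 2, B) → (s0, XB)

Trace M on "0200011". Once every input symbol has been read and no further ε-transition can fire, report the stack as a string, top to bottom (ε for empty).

(s0, 0200011, Z)
  read 0, top Z: go to s0, push XZ → (s0, 200011, XZ)
  read 2, top X: go to s2, push ε → (s2, 00011, Z)
  read 0, top Z: go to s0, push YZ → (s0, 0011, YZ)
  ε-move, top Y: go to s1, push YY → (s1, 0011, YYZ)
  ε-move, top Y: go to s2, push YY → (s2, 0011, YYYZ)
  read 0, top Y: go to s1, push BY → (s1, 011, BYYYZ)
  ε-move, top B: go to s1, push X → (s1, 011, XYYYZ)
  read 0, top X: go to s2, push X → (s2, 11, XYYYZ)
  read 1, top X: go to s2, push XX → (s2, 1, XXYYYZ)
  read 1, top X: go to s2, push XX → (s2, ε, XXXYYYZ)
All input consumed in state s2 with stack XXXYYYZ.

XXXYYYZ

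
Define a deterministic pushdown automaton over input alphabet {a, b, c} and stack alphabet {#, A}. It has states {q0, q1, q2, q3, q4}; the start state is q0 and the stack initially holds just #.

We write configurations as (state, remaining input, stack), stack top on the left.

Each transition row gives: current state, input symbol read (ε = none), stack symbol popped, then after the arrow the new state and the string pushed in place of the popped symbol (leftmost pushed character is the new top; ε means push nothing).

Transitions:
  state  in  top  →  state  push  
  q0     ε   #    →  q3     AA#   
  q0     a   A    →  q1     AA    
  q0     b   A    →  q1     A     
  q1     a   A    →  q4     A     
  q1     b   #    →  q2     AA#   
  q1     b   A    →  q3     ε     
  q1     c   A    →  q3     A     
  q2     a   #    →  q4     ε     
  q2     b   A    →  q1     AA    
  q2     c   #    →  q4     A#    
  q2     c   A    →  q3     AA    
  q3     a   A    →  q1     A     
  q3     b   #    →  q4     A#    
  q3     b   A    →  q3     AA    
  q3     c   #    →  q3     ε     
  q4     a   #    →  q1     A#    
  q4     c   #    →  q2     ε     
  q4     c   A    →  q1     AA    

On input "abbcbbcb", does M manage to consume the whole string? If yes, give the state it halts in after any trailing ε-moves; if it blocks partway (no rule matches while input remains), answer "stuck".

stuck

(q0, abbcbbcb, #)
  ε-move, top #: go to q3, push AA# → (q3, abbcbbcb, AA#)
  read a, top A: go to q1, push A → (q1, bbcbbcb, AA#)
  read b, top A: go to q3, push ε → (q3, bcbbcb, A#)
  read b, top A: go to q3, push AA → (q3, cbbcb, AA#)
No transition for (q3, c, top A); M blocks with input cbbcb remaining.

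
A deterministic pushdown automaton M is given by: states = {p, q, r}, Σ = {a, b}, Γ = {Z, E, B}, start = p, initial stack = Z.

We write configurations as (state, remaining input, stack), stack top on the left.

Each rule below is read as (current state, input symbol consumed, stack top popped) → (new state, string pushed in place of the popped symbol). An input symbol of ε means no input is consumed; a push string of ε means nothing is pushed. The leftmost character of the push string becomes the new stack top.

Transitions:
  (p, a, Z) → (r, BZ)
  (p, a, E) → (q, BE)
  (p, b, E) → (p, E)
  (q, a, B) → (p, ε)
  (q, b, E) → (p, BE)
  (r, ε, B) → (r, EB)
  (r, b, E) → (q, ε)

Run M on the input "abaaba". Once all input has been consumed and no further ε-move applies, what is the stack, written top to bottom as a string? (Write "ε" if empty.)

Z

(p, abaaba, Z)
  read a, top Z: go to r, push BZ → (r, baaba, BZ)
  ε-move, top B: go to r, push EB → (r, baaba, EBZ)
  read b, top E: go to q, push ε → (q, aaba, BZ)
  read a, top B: go to p, push ε → (p, aba, Z)
  read a, top Z: go to r, push BZ → (r, ba, BZ)
  ε-move, top B: go to r, push EB → (r, ba, EBZ)
  read b, top E: go to q, push ε → (q, a, BZ)
  read a, top B: go to p, push ε → (p, ε, Z)
All input consumed in state p with stack Z.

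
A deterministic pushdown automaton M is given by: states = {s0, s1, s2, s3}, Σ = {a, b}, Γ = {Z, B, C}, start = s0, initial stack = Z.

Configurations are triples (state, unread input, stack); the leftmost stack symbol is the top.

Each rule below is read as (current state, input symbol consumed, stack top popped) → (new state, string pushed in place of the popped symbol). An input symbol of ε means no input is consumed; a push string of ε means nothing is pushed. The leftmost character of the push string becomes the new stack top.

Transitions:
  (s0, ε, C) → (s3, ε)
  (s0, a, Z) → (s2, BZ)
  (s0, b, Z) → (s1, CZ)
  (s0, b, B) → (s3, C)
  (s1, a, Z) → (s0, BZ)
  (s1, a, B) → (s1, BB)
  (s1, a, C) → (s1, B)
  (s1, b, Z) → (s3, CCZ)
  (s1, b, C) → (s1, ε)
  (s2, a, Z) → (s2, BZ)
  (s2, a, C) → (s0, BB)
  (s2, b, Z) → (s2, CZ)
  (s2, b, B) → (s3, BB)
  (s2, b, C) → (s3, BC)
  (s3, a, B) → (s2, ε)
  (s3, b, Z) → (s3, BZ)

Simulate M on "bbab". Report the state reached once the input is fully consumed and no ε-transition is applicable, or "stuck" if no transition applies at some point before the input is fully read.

(s0, bbab, Z) ⊢ (s1, bab, CZ) ⊢ (s1, ab, Z) ⊢ (s0, b, BZ) ⊢ (s3, ε, CZ)
All input consumed; M is in state s3.

s3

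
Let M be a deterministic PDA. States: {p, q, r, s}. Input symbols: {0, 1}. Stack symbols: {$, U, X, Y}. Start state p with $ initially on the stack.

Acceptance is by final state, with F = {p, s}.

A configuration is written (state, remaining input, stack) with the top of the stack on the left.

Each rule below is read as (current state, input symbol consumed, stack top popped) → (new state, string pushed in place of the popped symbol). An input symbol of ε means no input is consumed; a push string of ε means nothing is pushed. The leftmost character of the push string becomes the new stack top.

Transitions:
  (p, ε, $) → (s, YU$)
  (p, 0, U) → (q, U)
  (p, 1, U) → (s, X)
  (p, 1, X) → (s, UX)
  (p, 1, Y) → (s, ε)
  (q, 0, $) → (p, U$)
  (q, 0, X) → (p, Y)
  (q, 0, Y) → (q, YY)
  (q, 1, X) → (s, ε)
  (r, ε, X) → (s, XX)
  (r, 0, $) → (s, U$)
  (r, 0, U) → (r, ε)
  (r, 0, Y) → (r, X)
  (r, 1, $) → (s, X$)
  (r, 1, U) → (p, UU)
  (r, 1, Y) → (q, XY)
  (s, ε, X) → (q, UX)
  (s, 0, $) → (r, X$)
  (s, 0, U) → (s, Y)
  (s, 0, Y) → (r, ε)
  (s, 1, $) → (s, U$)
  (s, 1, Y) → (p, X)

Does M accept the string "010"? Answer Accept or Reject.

Reject

(p, 010, $)
  ε-move, top $: go to s, push YU$ → (s, 010, YU$)
  read 0, top Y: go to r, push ε → (r, 10, U$)
  read 1, top U: go to p, push UU → (p, 0, UU$)
  read 0, top U: go to q, push U → (q, ε, UU$)
All input consumed; state q ∉ F and no further ε-move applies.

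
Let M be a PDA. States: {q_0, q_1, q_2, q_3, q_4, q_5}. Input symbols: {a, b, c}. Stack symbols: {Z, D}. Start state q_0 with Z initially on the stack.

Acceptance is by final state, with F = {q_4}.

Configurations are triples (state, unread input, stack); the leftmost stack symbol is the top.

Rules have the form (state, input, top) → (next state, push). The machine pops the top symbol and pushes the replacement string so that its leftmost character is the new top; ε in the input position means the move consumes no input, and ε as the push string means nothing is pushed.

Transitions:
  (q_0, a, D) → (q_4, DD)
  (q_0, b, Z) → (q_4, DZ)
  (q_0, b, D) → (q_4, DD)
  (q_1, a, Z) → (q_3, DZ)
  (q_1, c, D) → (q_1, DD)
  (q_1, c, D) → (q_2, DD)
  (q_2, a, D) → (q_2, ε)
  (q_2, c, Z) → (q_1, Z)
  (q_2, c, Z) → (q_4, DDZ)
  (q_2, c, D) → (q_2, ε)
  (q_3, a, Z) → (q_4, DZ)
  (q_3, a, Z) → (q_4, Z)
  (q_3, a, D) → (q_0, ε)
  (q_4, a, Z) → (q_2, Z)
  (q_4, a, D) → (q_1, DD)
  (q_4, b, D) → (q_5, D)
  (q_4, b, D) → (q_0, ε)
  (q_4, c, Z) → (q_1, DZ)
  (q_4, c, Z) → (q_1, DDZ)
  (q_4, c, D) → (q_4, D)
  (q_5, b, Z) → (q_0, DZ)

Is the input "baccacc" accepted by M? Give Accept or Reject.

One accepting computation: (q_0, baccacc, Z) ⊢ (q_4, accacc, DZ) ⊢ (q_1, ccacc, DDZ) ⊢ (q_2, cacc, DDDZ) ⊢ (q_2, acc, DDZ) ⊢ (q_2, cc, DZ) ⊢ (q_2, c, Z) ⊢ (q_4, ε, DDZ)
All input consumed and state q_4 ∈ F.

Accept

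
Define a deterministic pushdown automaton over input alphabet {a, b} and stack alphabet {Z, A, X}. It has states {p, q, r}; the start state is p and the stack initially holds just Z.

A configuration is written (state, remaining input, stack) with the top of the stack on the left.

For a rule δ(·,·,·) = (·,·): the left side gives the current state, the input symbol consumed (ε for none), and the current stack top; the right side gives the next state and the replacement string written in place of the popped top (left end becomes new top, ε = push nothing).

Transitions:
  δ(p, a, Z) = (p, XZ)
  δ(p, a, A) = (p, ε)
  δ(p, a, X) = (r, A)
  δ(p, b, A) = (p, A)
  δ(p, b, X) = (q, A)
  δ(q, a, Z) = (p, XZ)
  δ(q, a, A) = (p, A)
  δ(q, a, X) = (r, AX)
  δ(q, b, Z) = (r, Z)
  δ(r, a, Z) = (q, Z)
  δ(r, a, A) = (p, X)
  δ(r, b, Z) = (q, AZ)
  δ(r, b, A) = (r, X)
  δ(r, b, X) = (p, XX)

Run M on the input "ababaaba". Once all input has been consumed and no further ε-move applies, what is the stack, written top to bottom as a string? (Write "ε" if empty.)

AZ

(p, ababaaba, Z)
  read a, top Z: go to p, push XZ → (p, babaaba, XZ)
  read b, top X: go to q, push A → (q, abaaba, AZ)
  read a, top A: go to p, push A → (p, baaba, AZ)
  read b, top A: go to p, push A → (p, aaba, AZ)
  read a, top A: go to p, push ε → (p, aba, Z)
  read a, top Z: go to p, push XZ → (p, ba, XZ)
  read b, top X: go to q, push A → (q, a, AZ)
  read a, top A: go to p, push A → (p, ε, AZ)
All input consumed in state p with stack AZ.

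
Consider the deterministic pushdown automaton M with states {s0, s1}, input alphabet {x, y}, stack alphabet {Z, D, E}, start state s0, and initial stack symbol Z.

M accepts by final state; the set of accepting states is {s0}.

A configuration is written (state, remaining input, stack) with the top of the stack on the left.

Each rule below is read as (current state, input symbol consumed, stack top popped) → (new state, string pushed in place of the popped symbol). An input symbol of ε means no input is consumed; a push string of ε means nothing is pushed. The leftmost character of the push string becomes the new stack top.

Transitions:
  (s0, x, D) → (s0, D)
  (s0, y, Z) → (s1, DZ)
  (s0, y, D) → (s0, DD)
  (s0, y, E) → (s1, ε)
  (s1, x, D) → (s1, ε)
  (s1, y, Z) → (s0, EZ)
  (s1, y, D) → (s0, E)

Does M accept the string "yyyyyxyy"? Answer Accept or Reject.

(s0, yyyyyxyy, Z)
  read y, top Z: go to s1, push DZ → (s1, yyyyxyy, DZ)
  read y, top D: go to s0, push E → (s0, yyyxyy, EZ)
  read y, top E: go to s1, push ε → (s1, yyxyy, Z)
  read y, top Z: go to s0, push EZ → (s0, yxyy, EZ)
  read y, top E: go to s1, push ε → (s1, xyy, Z)
No transition applies at (s1, xyy, Z); input not fully consumed.

Reject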